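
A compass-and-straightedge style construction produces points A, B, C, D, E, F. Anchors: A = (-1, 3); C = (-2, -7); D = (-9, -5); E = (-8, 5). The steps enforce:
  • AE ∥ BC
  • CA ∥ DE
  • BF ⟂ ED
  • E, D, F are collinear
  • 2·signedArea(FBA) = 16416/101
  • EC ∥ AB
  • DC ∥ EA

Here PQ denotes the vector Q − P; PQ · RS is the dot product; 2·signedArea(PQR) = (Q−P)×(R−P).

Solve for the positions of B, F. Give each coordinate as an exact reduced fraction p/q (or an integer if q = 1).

1. B_x = 5  [AE ∥ BC ∩ EC ∥ AB]
2. B_y = -9  [AE ∥ BC ∩ EC ∥ AB]
   → B = (5, -9)
3. F_x = -935/101  [E, D, F are collinear ∩ BF ⟂ ED]
4. F_y = -765/101  [E, D, F are collinear ∩ BF ⟂ ED]
   → F = (-935/101, -765/101)

B = (5, -9)
F = (-935/101, -765/101)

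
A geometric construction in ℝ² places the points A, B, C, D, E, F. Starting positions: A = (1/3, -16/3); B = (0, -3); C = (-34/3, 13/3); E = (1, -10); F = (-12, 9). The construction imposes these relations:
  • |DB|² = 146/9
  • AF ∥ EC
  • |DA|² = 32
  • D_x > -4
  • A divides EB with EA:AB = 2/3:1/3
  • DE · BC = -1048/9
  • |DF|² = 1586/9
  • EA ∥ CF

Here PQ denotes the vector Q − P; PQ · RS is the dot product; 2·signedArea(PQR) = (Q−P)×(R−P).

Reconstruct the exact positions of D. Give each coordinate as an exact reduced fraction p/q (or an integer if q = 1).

1. D_x = -11/3  [line 34/3·x + -22/3·y + 286/9 = 0 ∩ |DA|² = 32]
2. D_y = -4/3  [line 34/3·x + -22/3·y + 286/9 = 0 ∩ |DA|² = 32]
   → D = (-11/3, -4/3)

D = (-11/3, -4/3)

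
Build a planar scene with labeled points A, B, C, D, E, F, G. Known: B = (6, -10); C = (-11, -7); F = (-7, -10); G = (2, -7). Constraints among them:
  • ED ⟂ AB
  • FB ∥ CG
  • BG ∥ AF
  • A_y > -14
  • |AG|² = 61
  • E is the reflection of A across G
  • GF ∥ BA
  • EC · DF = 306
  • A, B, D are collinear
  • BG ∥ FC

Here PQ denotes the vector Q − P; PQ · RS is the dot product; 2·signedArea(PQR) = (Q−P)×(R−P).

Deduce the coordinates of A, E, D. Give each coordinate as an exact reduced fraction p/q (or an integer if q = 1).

1. A_x = -3  [BG ∥ AF ∩ GF ∥ BA]
2. A_y = -13  [BG ∥ AF ∩ GF ∥ BA]
   → A = (-3, -13)
3. E_x = 7  [E is the reflection of A across G]
4. E_y = -1  [E is the reflection of A across G]
   → E = (7, -1)
5. D_x = 48/5  [A, B, D are collinear ∩ ED ⟂ AB]
6. D_y = -44/5  [A, B, D are collinear ∩ ED ⟂ AB]
   → D = (48/5, -44/5)

A = (-3, -13)
D = (48/5, -44/5)
E = (7, -1)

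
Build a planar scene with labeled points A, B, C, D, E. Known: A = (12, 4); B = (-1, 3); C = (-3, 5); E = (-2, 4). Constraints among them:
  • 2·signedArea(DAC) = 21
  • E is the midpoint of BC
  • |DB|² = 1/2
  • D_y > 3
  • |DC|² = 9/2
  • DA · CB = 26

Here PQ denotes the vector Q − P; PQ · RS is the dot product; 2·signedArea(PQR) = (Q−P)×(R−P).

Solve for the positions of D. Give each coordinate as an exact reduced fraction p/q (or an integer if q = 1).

D = (-3/2, 7/2)

1. D_x = -3/2  [DA · CB = 26 ∩ 2·signedArea(DAC) = 21]
2. D_y = 7/2  [DA · CB = 26 ∩ 2·signedArea(DAC) = 21]
   → D = (-3/2, 7/2)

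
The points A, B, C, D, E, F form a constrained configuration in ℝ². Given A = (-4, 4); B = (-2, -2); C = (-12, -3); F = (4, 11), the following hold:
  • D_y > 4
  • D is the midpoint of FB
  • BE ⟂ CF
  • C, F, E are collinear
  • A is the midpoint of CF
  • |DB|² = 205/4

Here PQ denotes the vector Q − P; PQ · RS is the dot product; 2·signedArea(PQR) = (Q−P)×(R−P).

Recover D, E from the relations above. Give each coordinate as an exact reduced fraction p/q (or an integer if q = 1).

D = (1, 9/2)
E = (-660/113, 270/113)

1. D_x = 1  [D is the midpoint of FB]
2. D_y = 9/2  [D is the midpoint of FB]
   → D = (1, 9/2)
3. E_x = -660/113  [C, F, E are collinear ∩ BE ⟂ CF]
4. E_y = 270/113  [C, F, E are collinear ∩ BE ⟂ CF]
   → E = (-660/113, 270/113)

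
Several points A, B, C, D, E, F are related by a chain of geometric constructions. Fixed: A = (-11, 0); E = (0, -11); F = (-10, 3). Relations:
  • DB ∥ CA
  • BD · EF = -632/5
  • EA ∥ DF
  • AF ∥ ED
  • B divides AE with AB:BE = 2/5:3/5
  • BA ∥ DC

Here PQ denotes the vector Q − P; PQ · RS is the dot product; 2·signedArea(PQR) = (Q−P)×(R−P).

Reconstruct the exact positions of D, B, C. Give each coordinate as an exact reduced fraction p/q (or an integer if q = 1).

B = (-33/5, -22/5)
C = (-17/5, -18/5)
D = (1, -8)

1. D_x = 1  [EA ∥ DF ∩ AF ∥ ED]
2. D_y = -8  [EA ∥ DF ∩ AF ∥ ED]
   → D = (1, -8)
3. B_x = -33/5  [B divides AE with AB:BE = 2/5:3/5]
4. B_y = -22/5  [B divides AE with AB:BE = 2/5:3/5]
   → B = (-33/5, -22/5)
5. C_x = -17/5  [DB ∥ CA ∩ BA ∥ DC]
6. C_y = -18/5  [DB ∥ CA ∩ BA ∥ DC]
   → C = (-17/5, -18/5)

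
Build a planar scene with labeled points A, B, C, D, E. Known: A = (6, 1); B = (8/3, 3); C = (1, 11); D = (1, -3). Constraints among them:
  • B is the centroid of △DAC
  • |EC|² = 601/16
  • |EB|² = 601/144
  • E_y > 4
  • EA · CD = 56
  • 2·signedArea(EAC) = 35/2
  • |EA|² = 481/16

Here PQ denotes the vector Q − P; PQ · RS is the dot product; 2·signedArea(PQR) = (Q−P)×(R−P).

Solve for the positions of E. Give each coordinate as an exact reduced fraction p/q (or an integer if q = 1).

1. E_x = 9/4  [2·signedArea(EAC) = 35/2 ∩ EA · CD = 56]
2. E_y = 5  [2·signedArea(EAC) = 35/2 ∩ EA · CD = 56]
   → E = (9/4, 5)

E = (9/4, 5)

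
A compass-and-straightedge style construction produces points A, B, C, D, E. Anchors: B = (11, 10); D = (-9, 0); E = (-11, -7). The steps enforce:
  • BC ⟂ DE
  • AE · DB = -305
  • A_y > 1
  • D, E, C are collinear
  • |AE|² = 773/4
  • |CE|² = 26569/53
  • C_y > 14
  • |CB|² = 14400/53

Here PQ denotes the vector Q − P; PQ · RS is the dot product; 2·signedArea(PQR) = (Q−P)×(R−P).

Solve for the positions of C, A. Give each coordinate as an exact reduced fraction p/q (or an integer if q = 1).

1. C_x = -257/53  [D, E, C are collinear ∩ BC ⟂ DE]
2. C_y = 770/53  [D, E, C are collinear ∩ BC ⟂ DE]
   → C = (-257/53, 770/53)
3. A_x = 0  [line -20·x + -10·y + 15 = 0 ∩ |AE|² = 773/4]
4. A_y = 3/2  [line -20·x + -10·y + 15 = 0 ∩ |AE|² = 773/4]
   → A = (0, 3/2)

A = (0, 3/2)
C = (-257/53, 770/53)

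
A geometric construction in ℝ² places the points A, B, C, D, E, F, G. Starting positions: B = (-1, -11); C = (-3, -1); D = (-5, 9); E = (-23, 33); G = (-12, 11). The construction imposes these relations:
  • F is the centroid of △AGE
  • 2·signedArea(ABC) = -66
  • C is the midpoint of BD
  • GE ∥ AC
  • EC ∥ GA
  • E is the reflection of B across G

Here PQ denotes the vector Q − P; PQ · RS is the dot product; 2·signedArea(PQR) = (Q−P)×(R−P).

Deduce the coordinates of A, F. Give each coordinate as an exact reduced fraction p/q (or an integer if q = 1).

1. A_x = 8  [GE ∥ AC ∩ EC ∥ GA]
2. A_y = -23  [GE ∥ AC ∩ EC ∥ GA]
   → A = (8, -23)
3. F_x = -9  [F is the centroid of △AGE]
4. F_y = 7  [F is the centroid of △AGE]
   → F = (-9, 7)

A = (8, -23)
F = (-9, 7)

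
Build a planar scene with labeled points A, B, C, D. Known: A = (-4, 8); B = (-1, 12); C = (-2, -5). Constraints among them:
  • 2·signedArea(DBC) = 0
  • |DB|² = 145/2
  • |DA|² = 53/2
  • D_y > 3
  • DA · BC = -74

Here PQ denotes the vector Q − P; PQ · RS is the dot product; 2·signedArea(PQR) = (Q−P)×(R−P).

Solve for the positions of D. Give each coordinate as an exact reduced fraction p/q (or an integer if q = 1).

1. D_x = -3/2  [2·signedArea(DBC) = 0 ∩ DA · BC = -74]
2. D_y = 7/2  [2·signedArea(DBC) = 0 ∩ DA · BC = -74]
   → D = (-3/2, 7/2)

D = (-3/2, 7/2)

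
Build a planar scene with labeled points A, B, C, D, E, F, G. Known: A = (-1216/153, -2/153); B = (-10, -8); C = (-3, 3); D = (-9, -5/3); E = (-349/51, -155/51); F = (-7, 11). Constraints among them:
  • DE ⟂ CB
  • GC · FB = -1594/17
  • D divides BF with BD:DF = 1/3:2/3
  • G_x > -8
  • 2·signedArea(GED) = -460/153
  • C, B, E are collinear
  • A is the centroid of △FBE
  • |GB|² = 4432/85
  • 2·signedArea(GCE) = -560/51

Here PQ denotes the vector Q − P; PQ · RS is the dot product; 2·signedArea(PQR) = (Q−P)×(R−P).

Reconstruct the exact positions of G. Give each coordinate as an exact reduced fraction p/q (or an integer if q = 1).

G = (-638/85, -104/85)

1. G_x = -638/85  [2·signedArea(GCE) = -560/51 ∩ 2·signedArea(GED) = -460/153]
2. G_y = -104/85  [2·signedArea(GCE) = -560/51 ∩ 2·signedArea(GED) = -460/153]
   → G = (-638/85, -104/85)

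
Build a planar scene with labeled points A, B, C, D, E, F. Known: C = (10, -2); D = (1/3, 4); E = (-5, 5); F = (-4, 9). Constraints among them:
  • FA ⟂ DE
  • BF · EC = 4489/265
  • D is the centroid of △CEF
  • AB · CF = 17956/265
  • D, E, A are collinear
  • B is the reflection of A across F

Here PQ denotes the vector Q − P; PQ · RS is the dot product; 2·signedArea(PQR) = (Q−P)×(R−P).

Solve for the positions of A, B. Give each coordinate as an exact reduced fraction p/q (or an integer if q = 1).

1. A_x = -1261/265  [D, E, A are collinear ∩ FA ⟂ DE]
2. A_y = 1313/265  [D, E, A are collinear ∩ FA ⟂ DE]
   → A = (-1261/265, 1313/265)
3. B_x = -859/265  [B is the reflection of A across F]
4. B_y = 3457/265  [B is the reflection of A across F]
   → B = (-859/265, 3457/265)

A = (-1261/265, 1313/265)
B = (-859/265, 3457/265)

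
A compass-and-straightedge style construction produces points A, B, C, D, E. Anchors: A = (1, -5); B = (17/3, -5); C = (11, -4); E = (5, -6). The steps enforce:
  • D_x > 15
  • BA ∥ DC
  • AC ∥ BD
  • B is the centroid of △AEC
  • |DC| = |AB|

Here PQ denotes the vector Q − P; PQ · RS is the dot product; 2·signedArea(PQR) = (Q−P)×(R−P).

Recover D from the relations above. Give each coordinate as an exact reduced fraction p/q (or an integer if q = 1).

1. D_x = 47/3  [BA ∥ DC ∩ AC ∥ BD]
2. D_y = -4  [BA ∥ DC ∩ AC ∥ BD]
   → D = (47/3, -4)

D = (47/3, -4)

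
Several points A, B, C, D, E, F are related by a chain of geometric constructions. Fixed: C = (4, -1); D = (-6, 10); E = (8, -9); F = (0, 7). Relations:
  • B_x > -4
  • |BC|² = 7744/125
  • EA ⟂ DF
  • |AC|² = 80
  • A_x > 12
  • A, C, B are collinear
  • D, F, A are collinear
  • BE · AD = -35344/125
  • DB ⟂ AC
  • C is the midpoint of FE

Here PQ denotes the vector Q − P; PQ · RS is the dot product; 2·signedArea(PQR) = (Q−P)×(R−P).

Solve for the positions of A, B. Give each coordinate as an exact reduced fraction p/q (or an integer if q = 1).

1. A_x = 64/5  [D, F, A are collinear ∩ EA ⟂ DF]
2. A_y = 3/5  [D, F, A are collinear ∩ EA ⟂ DF]
   → A = (64/5, 3/5)
3. B_x = -468/125  [A, C, B are collinear ∩ DB ⟂ AC]
4. B_y = -301/125  [A, C, B are collinear ∩ DB ⟂ AC]
   → B = (-468/125, -301/125)

A = (64/5, 3/5)
B = (-468/125, -301/125)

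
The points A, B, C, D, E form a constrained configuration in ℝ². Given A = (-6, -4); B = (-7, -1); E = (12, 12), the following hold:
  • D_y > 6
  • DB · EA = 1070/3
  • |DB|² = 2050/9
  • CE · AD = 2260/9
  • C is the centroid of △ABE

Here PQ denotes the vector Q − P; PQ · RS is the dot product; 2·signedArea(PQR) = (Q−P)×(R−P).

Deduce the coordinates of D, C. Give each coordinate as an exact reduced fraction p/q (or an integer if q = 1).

C = (-1/3, 7/3)
D = (6, 20/3)

1. C_x = -1/3  [C is the centroid of △ABE]
2. C_y = 7/3  [C is the centroid of △ABE]
   → C = (-1/3, 7/3)
3. D_x = 6  [DB · EA = 1070/3 ∩ CE · AD = 2260/9]
4. D_y = 20/3  [DB · EA = 1070/3 ∩ CE · AD = 2260/9]
   → D = (6, 20/3)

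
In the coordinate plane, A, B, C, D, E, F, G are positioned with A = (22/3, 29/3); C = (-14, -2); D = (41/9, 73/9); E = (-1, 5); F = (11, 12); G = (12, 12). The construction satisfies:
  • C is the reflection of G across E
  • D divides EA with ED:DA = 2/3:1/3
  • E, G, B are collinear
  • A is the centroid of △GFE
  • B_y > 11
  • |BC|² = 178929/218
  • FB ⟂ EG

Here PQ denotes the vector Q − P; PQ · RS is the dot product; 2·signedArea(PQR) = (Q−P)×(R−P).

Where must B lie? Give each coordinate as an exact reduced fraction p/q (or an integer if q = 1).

B = (2447/218, 2525/218)

1. B_x = 2447/218  [E, G, B are collinear ∩ FB ⟂ EG]
2. B_y = 2525/218  [E, G, B are collinear ∩ FB ⟂ EG]
   → B = (2447/218, 2525/218)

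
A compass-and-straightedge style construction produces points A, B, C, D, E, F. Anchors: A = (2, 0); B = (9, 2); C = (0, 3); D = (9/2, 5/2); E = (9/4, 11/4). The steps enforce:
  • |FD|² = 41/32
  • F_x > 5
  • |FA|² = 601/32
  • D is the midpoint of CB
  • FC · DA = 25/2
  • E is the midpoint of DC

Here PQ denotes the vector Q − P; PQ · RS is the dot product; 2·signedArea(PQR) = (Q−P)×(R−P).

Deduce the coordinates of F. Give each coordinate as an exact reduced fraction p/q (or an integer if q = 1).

F = (45/8, 19/8)

1. F_x = 45/8  [line 5/2·x + 5/2·y + -20 = 0 ∩ |FA|² = 601/32]
2. F_y = 19/8  [line 5/2·x + 5/2·y + -20 = 0 ∩ |FA|² = 601/32]
   → F = (45/8, 19/8)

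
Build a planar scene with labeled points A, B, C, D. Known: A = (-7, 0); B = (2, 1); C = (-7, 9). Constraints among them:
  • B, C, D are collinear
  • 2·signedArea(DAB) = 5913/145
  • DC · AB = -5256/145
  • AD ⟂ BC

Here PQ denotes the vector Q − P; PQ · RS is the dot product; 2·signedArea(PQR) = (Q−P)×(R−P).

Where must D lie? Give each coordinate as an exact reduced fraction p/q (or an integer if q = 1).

1. D_x = -367/145  [B, C, D are collinear ∩ AD ⟂ BC]
2. D_y = 729/145  [B, C, D are collinear ∩ AD ⟂ BC]
   → D = (-367/145, 729/145)

D = (-367/145, 729/145)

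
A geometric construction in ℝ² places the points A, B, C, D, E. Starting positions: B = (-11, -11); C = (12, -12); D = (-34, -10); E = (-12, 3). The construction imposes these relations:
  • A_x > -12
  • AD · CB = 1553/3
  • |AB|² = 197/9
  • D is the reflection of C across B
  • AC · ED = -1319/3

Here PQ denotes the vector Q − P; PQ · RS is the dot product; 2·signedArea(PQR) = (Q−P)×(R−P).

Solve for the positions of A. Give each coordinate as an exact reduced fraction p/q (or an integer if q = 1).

1. A_x = -34/3  [AC · ED = -1319/3 ∩ AD · CB = 1553/3]
2. A_y = -19/3  [AC · ED = -1319/3 ∩ AD · CB = 1553/3]
   → A = (-34/3, -19/3)

A = (-34/3, -19/3)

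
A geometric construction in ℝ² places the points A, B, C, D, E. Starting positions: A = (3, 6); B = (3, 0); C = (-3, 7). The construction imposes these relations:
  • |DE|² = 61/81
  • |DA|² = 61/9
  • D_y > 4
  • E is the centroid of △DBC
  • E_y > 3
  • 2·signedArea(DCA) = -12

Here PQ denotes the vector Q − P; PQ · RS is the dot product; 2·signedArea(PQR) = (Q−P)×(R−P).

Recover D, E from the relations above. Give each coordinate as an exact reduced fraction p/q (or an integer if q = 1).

D = (1, 13/3)
E = (1/3, 34/9)

1. D_x = 1  [line 1·x + 6·y + -27 = 0 ∩ |DA|² = 61/9]
2. D_y = 13/3  [line 1·x + 6·y + -27 = 0 ∩ |DA|² = 61/9]
   → D = (1, 13/3)
3. E_x = 1/3  [E is the centroid of △DBC]
4. E_y = 34/9  [E is the centroid of △DBC]
   → E = (1/3, 34/9)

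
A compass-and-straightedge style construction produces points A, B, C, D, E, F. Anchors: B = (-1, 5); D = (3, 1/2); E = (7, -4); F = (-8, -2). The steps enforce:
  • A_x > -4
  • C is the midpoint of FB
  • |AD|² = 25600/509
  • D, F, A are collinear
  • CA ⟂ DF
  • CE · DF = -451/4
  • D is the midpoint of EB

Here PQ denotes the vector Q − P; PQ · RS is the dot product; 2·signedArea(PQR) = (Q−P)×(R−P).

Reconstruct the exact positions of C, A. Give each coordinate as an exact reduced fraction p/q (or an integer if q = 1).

1. C_x = -9/2  [C is the midpoint of FB]
2. C_y = 3/2  [C is the midpoint of FB]
   → C = (-9/2, 3/2)
3. A_x = -1993/509  [D, F, A are collinear ∩ CA ⟂ DF]
4. A_y = -1091/1018  [D, F, A are collinear ∩ CA ⟂ DF]
   → A = (-1993/509, -1091/1018)

A = (-1993/509, -1091/1018)
C = (-9/2, 3/2)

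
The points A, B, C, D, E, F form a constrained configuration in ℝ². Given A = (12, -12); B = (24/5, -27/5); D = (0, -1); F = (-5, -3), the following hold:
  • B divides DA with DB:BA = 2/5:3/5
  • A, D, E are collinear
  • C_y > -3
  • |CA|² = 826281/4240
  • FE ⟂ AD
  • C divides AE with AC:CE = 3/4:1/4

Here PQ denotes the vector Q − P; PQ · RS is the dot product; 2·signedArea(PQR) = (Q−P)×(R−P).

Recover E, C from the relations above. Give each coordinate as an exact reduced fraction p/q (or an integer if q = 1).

C = (453/265, -2721/1060)
E = (-456/265, 153/265)

1. E_x = -456/265  [A, D, E are collinear ∩ FE ⟂ AD]
2. E_y = 153/265  [A, D, E are collinear ∩ FE ⟂ AD]
   → E = (-456/265, 153/265)
3. C_x = 453/265  [C divides AE with AC:CE = 3/4:1/4]
4. C_y = -2721/1060  [C divides AE with AC:CE = 3/4:1/4]
   → C = (453/265, -2721/1060)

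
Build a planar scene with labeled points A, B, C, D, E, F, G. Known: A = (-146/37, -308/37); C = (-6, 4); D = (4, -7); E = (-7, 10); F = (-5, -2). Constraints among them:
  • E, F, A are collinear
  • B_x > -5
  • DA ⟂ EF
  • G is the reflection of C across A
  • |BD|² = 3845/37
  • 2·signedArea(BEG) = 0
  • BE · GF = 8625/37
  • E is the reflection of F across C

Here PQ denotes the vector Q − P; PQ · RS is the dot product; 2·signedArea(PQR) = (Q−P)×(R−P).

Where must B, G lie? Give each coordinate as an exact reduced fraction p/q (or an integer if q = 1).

1. G_x = -70/37  [G is the reflection of C across A]
2. G_y = -764/37  [G is the reflection of C across A]
   → G = (-70/37, -764/37)
3. B_x = -184/37  [2·signedArea(BEG) = 0 ∩ BE · GF = 8625/37]
4. B_y = -80/37  [2·signedArea(BEG) = 0 ∩ BE · GF = 8625/37]
   → B = (-184/37, -80/37)

B = (-184/37, -80/37)
G = (-70/37, -764/37)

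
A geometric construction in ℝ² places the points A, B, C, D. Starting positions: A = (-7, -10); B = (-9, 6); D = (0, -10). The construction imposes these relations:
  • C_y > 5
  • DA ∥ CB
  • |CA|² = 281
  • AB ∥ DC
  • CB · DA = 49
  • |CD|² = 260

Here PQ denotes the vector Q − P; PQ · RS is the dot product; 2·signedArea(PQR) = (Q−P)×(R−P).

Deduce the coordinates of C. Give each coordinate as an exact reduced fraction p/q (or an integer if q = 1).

C = (-2, 6)

1. C_x = -2  [DA ∥ CB ∩ AB ∥ DC]
2. C_y = 6  [DA ∥ CB ∩ AB ∥ DC]
   → C = (-2, 6)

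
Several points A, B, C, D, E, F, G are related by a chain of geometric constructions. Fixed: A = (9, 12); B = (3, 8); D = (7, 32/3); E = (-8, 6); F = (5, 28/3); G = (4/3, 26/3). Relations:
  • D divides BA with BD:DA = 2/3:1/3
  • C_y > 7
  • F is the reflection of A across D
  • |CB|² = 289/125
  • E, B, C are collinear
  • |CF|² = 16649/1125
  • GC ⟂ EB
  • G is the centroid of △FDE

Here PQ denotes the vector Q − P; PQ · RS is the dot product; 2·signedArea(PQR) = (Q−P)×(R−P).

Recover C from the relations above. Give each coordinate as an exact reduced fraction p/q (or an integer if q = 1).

1. C_x = 188/125  [E, B, C are collinear ∩ GC ⟂ EB]
2. C_y = 966/125  [E, B, C are collinear ∩ GC ⟂ EB]
   → C = (188/125, 966/125)

C = (188/125, 966/125)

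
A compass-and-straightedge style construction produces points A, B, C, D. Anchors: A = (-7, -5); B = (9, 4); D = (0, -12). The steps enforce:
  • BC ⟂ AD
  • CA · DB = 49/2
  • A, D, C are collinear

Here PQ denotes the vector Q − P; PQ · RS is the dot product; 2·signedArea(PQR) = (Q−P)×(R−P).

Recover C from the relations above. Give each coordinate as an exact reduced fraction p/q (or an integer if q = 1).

1. C_x = -7/2  [A, D, C are collinear ∩ BC ⟂ AD]
2. C_y = -17/2  [A, D, C are collinear ∩ BC ⟂ AD]
   → C = (-7/2, -17/2)

C = (-7/2, -17/2)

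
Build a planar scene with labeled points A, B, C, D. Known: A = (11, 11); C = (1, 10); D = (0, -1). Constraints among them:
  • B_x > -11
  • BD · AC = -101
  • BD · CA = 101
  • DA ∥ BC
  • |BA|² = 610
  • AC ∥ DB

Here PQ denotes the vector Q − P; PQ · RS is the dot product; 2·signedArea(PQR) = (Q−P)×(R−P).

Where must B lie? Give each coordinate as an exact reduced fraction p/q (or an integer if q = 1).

1. B_x = -10  [DA ∥ BC ∩ AC ∥ DB]
2. B_y = -2  [DA ∥ BC ∩ AC ∥ DB]
   → B = (-10, -2)

B = (-10, -2)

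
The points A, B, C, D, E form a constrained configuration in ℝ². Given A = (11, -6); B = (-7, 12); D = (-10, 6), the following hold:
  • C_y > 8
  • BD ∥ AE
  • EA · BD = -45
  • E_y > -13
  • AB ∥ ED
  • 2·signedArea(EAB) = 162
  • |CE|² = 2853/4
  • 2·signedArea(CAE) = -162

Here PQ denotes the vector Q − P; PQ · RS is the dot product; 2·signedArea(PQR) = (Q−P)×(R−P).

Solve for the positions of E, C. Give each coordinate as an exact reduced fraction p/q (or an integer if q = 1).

C = (-17/2, 9)
E = (8, -12)

1. E_x = 8  [AB ∥ ED ∩ BD ∥ AE]
2. E_y = -12  [AB ∥ ED ∩ BD ∥ AE]
   → E = (8, -12)
3. C_x = -17/2  [line 6·x + -3·y + 78 = 0 ∩ |CE|² = 2853/4]
4. C_y = 9  [line 6·x + -3·y + 78 = 0 ∩ |CE|² = 2853/4]
   → C = (-17/2, 9)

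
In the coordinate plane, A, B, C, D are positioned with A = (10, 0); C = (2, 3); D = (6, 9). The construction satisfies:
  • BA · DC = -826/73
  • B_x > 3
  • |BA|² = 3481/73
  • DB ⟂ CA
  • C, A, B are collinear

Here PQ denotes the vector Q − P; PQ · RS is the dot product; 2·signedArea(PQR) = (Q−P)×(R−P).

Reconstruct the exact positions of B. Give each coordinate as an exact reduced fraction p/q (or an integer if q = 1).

B = (258/73, 177/73)

1. B_x = 258/73  [C, A, B are collinear ∩ DB ⟂ CA]
2. B_y = 177/73  [C, A, B are collinear ∩ DB ⟂ CA]
   → B = (258/73, 177/73)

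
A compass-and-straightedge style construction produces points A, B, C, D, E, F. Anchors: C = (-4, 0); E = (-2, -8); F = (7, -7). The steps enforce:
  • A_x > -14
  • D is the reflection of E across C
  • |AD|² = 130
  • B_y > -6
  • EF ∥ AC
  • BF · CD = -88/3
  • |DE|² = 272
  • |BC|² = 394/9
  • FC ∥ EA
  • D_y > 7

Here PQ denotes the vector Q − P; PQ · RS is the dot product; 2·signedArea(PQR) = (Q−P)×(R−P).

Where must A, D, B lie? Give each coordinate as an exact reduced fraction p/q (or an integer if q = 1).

1. A_x = -13  [EF ∥ AC ∩ FC ∥ EA]
2. A_y = -1  [EF ∥ AC ∩ FC ∥ EA]
   → A = (-13, -1)
3. D_x = -6  [D is the reflection of E across C]
4. D_y = 8  [D is the reflection of E across C]
   → D = (-6, 8)
5. B_x = 1/3  [line 2·x + -8·y + -122/3 = 0 ∩ |BC|² = 394/9]
6. B_y = -5  [line 2·x + -8·y + -122/3 = 0 ∩ |BC|² = 394/9]
   → B = (1/3, -5)

A = (-13, -1)
B = (1/3, -5)
D = (-6, 8)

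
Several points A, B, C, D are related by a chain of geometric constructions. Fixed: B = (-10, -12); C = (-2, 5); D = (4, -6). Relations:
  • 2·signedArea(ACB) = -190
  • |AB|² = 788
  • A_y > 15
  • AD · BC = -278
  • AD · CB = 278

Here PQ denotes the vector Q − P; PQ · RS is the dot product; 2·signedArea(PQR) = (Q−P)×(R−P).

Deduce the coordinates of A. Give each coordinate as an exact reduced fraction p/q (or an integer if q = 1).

A = (-8, 16)

1. A_x = -8  [AD · BC = -278 ∩ 2·signedArea(ACB) = -190]
2. A_y = 16  [AD · BC = -278 ∩ 2·signedArea(ACB) = -190]
   → A = (-8, 16)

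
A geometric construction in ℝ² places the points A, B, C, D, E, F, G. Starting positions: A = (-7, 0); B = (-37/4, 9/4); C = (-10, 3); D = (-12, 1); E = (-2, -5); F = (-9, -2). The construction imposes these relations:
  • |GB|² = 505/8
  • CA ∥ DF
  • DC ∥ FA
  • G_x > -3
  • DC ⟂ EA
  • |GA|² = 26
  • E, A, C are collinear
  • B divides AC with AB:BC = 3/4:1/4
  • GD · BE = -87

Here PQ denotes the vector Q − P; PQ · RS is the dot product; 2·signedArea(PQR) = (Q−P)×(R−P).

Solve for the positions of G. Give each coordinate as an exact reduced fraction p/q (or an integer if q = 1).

1. G_x = -2  [line -29/4·x + 29/4·y + -29/4 = 0 ∩ |GB|² = 505/8]
2. G_y = -1  [line -29/4·x + 29/4·y + -29/4 = 0 ∩ |GB|² = 505/8]
   → G = (-2, -1)

G = (-2, -1)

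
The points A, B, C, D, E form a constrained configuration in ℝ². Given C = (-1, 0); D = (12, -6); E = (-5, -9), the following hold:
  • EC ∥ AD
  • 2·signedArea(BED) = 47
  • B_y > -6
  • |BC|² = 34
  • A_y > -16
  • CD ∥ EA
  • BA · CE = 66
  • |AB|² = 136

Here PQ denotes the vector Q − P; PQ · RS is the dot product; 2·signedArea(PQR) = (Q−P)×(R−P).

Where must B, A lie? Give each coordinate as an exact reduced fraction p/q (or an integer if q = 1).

A = (8, -15)
B = (2, -5)

1. A_x = 8  [EC ∥ AD ∩ CD ∥ EA]
2. A_y = -15  [EC ∥ AD ∩ CD ∥ EA]
   → A = (8, -15)
3. B_x = 2  [BA · CE = 66 ∩ 2·signedArea(BED) = 47]
4. B_y = -5  [BA · CE = 66 ∩ 2·signedArea(BED) = 47]
   → B = (2, -5)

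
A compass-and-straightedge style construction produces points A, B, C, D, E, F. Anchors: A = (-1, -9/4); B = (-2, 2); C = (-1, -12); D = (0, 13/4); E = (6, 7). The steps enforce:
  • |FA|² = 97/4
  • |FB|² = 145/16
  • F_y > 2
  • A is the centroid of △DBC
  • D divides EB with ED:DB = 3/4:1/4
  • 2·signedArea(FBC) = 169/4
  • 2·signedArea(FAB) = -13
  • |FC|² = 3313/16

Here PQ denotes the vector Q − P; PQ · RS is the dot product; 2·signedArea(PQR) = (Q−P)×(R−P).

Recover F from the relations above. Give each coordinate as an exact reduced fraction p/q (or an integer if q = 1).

F = (1, 9/4)

1. F_x = 1  [2·signedArea(FBC) = 169/4 ∩ 2·signedArea(FAB) = -13]
2. F_y = 9/4  [2·signedArea(FBC) = 169/4 ∩ 2·signedArea(FAB) = -13]
   → F = (1, 9/4)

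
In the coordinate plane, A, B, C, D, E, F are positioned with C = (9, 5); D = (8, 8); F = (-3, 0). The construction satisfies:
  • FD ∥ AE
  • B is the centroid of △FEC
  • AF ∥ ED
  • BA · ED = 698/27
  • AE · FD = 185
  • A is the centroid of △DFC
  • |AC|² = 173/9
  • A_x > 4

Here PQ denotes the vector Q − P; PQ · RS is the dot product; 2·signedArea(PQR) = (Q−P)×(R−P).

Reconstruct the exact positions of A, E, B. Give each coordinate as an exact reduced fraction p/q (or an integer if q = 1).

1. A_x = 14/3  [A is the centroid of △DFC]
2. A_y = 13/3  [A is the centroid of △DFC]
   → A = (14/3, 13/3)
3. E_x = 47/3  [AF ∥ ED ∩ FD ∥ AE]
4. E_y = 37/3  [AF ∥ ED ∩ FD ∥ AE]
   → E = (47/3, 37/3)
5. B_x = 65/9  [B is the centroid of △FEC]
6. B_y = 52/9  [B is the centroid of △FEC]
   → B = (65/9, 52/9)

A = (14/3, 13/3)
B = (65/9, 52/9)
E = (47/3, 37/3)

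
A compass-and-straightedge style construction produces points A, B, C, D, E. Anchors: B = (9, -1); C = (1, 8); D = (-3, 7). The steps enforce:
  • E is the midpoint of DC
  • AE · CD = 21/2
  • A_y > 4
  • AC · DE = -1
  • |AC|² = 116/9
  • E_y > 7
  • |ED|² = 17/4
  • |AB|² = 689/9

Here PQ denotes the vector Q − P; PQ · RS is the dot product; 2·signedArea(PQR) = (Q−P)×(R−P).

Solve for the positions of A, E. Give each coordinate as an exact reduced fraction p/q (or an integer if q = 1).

A = (7/3, 14/3)
E = (-1, 15/2)

1. E_x = -1  [E is the midpoint of DC]
2. E_y = 15/2  [E is the midpoint of DC]
   → E = (-1, 15/2)
3. A_x = 7/3  [line 4·x + 1·y + -14 = 0 ∩ |AB|² = 689/9]
4. A_y = 14/3  [line 4·x + 1·y + -14 = 0 ∩ |AB|² = 689/9]
   → A = (7/3, 14/3)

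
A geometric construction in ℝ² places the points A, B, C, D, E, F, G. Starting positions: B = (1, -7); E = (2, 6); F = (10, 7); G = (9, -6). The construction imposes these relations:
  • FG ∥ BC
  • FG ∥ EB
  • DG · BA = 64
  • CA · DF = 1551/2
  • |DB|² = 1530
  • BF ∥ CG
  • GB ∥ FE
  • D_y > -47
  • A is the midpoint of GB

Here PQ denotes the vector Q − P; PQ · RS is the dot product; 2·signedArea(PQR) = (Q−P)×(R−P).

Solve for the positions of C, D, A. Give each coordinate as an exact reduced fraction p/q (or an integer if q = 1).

A = (5, -13/2)
C = (0, -20)
D = (-2, -46)

1. C_x = 0  [BF ∥ CG ∩ FG ∥ BC]
2. C_y = -20  [BF ∥ CG ∩ FG ∥ BC]
   → C = (0, -20)
3. A_x = 5  [A is the midpoint of GB]
4. A_y = -13/2  [A is the midpoint of GB]
   → A = (5, -13/2)
5. D_x = -2  [DG · BA = 64 ∩ CA · DF = 1551/2]
6. D_y = -46  [DG · BA = 64 ∩ CA · DF = 1551/2]
   → D = (-2, -46)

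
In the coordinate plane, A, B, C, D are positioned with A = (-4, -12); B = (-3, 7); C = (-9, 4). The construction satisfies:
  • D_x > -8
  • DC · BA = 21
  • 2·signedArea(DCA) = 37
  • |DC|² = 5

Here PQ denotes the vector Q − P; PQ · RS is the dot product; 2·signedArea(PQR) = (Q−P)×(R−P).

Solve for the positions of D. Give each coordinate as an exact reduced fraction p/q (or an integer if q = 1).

1. D_x = -7  [2·signedArea(DCA) = 37 ∩ DC · BA = 21]
2. D_y = 5  [2·signedArea(DCA) = 37 ∩ DC · BA = 21]
   → D = (-7, 5)

D = (-7, 5)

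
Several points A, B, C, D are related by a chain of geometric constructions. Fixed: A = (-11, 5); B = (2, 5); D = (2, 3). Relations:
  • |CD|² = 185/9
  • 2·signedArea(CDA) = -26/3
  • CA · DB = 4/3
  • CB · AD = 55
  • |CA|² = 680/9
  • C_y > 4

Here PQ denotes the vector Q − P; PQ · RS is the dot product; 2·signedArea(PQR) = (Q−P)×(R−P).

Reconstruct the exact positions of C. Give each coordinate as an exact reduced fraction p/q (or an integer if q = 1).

1. C_x = -7/3  [CA · DB = 4/3 ∩ 2·signedArea(CDA) = -26/3]
2. C_y = 13/3  [CA · DB = 4/3 ∩ 2·signedArea(CDA) = -26/3]
   → C = (-7/3, 13/3)

C = (-7/3, 13/3)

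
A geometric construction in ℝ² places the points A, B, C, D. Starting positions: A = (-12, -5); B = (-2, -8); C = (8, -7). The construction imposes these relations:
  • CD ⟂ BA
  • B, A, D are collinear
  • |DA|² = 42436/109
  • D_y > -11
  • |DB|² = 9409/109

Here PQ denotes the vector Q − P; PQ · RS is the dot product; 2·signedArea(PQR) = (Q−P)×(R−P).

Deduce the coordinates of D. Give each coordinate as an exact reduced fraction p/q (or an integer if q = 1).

1. D_x = 752/109  [B, A, D are collinear ∩ CD ⟂ BA]
2. D_y = -1163/109  [B, A, D are collinear ∩ CD ⟂ BA]
   → D = (752/109, -1163/109)

D = (752/109, -1163/109)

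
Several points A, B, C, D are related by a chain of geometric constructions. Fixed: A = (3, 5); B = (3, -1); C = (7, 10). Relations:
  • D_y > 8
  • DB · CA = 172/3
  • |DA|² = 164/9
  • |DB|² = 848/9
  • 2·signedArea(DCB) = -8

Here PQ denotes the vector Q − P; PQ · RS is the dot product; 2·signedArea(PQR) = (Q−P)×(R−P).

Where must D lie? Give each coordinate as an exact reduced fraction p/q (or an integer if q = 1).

1. D_x = 17/3  [2·signedArea(DCB) = -8 ∩ DB · CA = 172/3]
2. D_y = 25/3  [2·signedArea(DCB) = -8 ∩ DB · CA = 172/3]
   → D = (17/3, 25/3)

D = (17/3, 25/3)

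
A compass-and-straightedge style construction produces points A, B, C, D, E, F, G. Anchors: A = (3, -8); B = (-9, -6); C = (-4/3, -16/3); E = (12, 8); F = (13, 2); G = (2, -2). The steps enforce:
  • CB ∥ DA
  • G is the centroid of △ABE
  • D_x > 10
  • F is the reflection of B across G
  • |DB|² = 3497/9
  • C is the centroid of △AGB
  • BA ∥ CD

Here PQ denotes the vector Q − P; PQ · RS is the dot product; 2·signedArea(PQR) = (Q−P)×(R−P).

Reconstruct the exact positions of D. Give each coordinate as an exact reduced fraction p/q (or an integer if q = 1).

D = (32/3, -22/3)

1. D_x = 32/3  [CB ∥ DA ∩ BA ∥ CD]
2. D_y = -22/3  [CB ∥ DA ∩ BA ∥ CD]
   → D = (32/3, -22/3)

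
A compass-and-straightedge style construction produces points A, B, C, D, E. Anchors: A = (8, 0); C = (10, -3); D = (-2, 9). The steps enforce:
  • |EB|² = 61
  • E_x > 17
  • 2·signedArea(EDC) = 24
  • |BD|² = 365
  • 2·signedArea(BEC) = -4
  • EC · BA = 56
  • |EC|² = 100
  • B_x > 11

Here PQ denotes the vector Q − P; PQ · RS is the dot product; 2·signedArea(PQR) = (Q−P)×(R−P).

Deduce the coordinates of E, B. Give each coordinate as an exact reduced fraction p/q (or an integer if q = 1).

1. E_x = 18  [line 12·x + 12·y + -108 = 0 ∩ |EC|² = 100]
2. E_y = -9  [line 12·x + 12·y + -108 = 0 ∩ |EC|² = 100]
   → E = (18, -9)
3. B_x = 12  [2·signedArea(BEC) = -4 ∩ EC · BA = 56]
4. B_y = -4  [2·signedArea(BEC) = -4 ∩ EC · BA = 56]
   → B = (12, -4)

B = (12, -4)
E = (18, -9)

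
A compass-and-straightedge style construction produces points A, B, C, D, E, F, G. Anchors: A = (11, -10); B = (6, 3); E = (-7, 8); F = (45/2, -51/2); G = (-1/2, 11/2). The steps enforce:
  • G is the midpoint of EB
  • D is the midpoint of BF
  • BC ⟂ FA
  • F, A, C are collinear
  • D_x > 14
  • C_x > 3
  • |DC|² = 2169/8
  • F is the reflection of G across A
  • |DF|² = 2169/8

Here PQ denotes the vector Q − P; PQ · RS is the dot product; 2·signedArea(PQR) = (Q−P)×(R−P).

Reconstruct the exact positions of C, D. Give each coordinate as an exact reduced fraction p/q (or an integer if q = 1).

C = (2238/745, 579/745)
D = (57/4, -45/4)

1. C_x = 2238/745  [F, A, C are collinear ∩ BC ⟂ FA]
2. C_y = 579/745  [F, A, C are collinear ∩ BC ⟂ FA]
   → C = (2238/745, 579/745)
3. D_x = 57/4  [D is the midpoint of BF]
4. D_y = -45/4  [D is the midpoint of BF]
   → D = (57/4, -45/4)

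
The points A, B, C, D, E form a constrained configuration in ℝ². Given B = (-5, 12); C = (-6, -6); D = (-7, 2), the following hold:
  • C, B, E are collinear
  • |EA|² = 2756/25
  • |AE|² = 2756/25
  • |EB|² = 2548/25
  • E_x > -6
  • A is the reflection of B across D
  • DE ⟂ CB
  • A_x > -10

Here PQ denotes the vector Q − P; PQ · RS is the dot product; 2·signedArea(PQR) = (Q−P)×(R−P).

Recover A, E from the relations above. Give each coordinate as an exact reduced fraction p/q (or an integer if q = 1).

1. A_x = -9  [A is the reflection of B across D]
2. A_y = -8  [A is the reflection of B across D]
   → A = (-9, -8)
3. E_x = -139/25  [C, B, E are collinear ∩ DE ⟂ CB]
4. E_y = 48/25  [C, B, E are collinear ∩ DE ⟂ CB]
   → E = (-139/25, 48/25)

A = (-9, -8)
E = (-139/25, 48/25)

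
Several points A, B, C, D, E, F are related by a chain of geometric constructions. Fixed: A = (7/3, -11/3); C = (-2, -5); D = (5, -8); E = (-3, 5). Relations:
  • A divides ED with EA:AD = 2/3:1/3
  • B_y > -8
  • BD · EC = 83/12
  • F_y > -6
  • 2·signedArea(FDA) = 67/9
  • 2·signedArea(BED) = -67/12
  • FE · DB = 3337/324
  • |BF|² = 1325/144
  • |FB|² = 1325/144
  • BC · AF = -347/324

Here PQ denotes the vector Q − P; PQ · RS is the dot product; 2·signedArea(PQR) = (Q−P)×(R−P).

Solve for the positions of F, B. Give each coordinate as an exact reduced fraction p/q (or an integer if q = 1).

B = (151/36, -133/18)
F = (16/9, -50/9)

1. B_x = 151/36  [BD · EC = 83/12 ∩ 2·signedArea(BED) = -67/12]
2. B_y = -133/18  [BD · EC = 83/12 ∩ 2·signedArea(BED) = -67/12]
   → B = (151/36, -133/18)
3. F_x = 16/9  [2·signedArea(FDA) = 67/9 ∩ FE · DB = 3337/324]
4. F_y = -50/9  [2·signedArea(FDA) = 67/9 ∩ FE · DB = 3337/324]
   → F = (16/9, -50/9)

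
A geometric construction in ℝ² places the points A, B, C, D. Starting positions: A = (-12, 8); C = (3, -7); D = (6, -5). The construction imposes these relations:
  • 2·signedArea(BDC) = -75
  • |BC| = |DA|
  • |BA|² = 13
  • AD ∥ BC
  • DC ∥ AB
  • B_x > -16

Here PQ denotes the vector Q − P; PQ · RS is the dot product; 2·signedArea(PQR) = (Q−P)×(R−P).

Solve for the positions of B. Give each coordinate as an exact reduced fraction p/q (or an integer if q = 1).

1. B_x = -15  [AD ∥ BC ∩ DC ∥ AB]
2. B_y = 6  [AD ∥ BC ∩ DC ∥ AB]
   → B = (-15, 6)

B = (-15, 6)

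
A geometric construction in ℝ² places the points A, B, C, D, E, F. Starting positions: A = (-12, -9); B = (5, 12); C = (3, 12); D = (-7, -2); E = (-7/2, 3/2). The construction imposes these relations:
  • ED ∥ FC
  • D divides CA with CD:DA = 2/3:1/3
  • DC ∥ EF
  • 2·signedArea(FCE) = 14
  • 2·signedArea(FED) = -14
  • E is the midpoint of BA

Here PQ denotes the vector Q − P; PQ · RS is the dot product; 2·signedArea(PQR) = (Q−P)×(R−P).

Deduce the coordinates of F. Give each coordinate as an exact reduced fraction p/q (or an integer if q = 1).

F = (13/2, 31/2)

1. F_x = 13/2  [ED ∥ FC ∩ DC ∥ EF]
2. F_y = 31/2  [ED ∥ FC ∩ DC ∥ EF]
   → F = (13/2, 31/2)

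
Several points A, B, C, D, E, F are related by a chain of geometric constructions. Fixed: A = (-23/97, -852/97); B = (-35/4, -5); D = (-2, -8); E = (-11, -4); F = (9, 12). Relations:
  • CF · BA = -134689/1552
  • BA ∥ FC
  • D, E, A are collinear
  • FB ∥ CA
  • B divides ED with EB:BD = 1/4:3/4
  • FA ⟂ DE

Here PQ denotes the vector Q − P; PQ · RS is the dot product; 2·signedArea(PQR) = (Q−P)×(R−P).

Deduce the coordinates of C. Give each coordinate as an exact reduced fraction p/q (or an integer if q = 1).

1. C_x = 6795/388  [FB ∥ CA ∩ BA ∥ FC]
2. C_y = 797/97  [FB ∥ CA ∩ BA ∥ FC]
   → C = (6795/388, 797/97)

C = (6795/388, 797/97)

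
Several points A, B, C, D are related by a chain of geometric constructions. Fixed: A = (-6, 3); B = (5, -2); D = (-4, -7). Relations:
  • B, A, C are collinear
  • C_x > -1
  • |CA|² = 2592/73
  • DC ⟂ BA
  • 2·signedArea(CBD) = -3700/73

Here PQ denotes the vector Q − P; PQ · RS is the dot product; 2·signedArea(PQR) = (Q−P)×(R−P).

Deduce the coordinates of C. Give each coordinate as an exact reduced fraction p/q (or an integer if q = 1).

C = (-42/73, 39/73)

1. C_x = -42/73  [B, A, C are collinear ∩ DC ⟂ BA]
2. C_y = 39/73  [B, A, C are collinear ∩ DC ⟂ BA]
   → C = (-42/73, 39/73)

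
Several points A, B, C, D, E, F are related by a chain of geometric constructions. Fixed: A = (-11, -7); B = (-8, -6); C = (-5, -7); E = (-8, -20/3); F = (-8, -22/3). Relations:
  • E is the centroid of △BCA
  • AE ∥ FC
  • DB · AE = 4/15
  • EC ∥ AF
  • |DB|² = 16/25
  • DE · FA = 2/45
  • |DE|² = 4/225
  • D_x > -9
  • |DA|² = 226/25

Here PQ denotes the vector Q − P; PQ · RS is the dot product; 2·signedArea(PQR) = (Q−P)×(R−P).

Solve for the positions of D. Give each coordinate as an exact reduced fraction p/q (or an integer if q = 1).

D = (-8, -34/5)

1. D_x = -8  [DB · AE = 4/15 ∩ DE · FA = 2/45]
2. D_y = -34/5  [DB · AE = 4/15 ∩ DE · FA = 2/45]
   → D = (-8, -34/5)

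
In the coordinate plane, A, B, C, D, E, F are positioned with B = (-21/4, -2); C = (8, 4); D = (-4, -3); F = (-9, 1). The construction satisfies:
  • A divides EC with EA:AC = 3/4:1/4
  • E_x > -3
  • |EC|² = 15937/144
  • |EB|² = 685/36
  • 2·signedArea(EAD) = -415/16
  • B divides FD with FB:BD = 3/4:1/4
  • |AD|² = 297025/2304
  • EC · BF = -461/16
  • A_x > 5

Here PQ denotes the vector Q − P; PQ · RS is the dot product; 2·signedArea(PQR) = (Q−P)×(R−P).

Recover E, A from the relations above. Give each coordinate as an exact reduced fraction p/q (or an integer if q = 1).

A = (263/48, 13/4)
E = (-25/12, 1)

1. E_x = -25/12  [line 15/4·x + -3·y + 173/16 = 0 ∩ |EB|² = 685/36]
2. E_y = 1  [line 15/4·x + -3·y + 173/16 = 0 ∩ |EB|² = 685/36]
   → E = (-25/12, 1)
3. A_x = 263/48  [A divides EC with EA:AC = 3/4:1/4]
4. A_y = 13/4  [A divides EC with EA:AC = 3/4:1/4]
   → A = (263/48, 13/4)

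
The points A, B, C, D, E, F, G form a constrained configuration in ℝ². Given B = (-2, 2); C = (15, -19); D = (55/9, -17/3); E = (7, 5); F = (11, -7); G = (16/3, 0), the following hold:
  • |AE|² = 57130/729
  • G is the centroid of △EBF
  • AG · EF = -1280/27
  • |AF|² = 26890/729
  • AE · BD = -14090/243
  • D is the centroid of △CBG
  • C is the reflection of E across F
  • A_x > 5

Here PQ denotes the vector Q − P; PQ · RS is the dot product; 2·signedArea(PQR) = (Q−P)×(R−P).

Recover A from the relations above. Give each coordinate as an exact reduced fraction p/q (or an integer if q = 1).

1. A_x = 158/27  [AG · EF = -1280/27 ∩ AE · BD = -14090/243]
2. A_y = -34/9  [AG · EF = -1280/27 ∩ AE · BD = -14090/243]
   → A = (158/27, -34/9)

A = (158/27, -34/9)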